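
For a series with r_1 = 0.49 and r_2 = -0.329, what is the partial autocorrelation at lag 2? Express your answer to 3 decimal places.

φ_{22} = (r_2 − r_1²) / (1 − r_1²)
r_1² = (0.49)² = 0.2401
Numerator = -0.329 − 0.2401 = -0.5691; denominator = 1 − 0.2401 = 0.7599
φ_{22} = -0.5691 / 0.7599 = -0.749

-0.749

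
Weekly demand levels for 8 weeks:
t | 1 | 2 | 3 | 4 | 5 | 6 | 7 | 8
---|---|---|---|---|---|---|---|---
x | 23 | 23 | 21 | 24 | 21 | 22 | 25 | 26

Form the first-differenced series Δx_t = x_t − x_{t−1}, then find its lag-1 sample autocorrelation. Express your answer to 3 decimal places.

-0.411

First differences Δx: 0, -2, 3, -3, 1, 3, 1
Mean of differences = 0.4286
Numerator Σ(Δx_t−Δx̄)(Δx_{t+1}−Δx̄) = -13.0408
Denominator Σ(Δx_t−Δx̄)² = 31.7143
r_1(Δx) = -13.0408 / 31.7143 = -0.411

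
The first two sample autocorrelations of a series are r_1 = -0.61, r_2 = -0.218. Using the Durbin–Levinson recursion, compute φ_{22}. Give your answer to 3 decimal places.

φ_{22} = (r_2 − r_1²) / (1 − r_1²)
r_1² = (-0.61)² = 0.3721
Numerator = -0.218 − 0.3721 = -0.5901; denominator = 1 − 0.3721 = 0.6279
φ_{22} = -0.5901 / 0.6279 = -0.940

-0.940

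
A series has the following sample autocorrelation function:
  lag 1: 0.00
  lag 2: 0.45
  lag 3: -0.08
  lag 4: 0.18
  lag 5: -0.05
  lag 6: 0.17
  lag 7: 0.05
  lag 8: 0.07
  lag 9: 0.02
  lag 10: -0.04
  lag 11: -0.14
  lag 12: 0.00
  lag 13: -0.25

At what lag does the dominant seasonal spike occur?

2

The largest autocorrelation is r_2 = 0.45, with weaker echoes at lags 4 (0.18) and 6 (0.17); the remaining lags stay at or below 0.07.
The dominant spike at lag 2 indicates a seasonal period of 2.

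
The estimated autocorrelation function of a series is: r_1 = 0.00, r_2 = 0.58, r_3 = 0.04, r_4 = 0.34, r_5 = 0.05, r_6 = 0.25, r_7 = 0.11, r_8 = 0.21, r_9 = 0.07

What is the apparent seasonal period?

2

The largest autocorrelation is r_2 = 0.58, with weaker echoes at lags 4 (0.34), 6 (0.25) and 8 (0.21); the remaining lags stay at or below 0.11.
The dominant spike at lag 2 indicates a seasonal period of 2.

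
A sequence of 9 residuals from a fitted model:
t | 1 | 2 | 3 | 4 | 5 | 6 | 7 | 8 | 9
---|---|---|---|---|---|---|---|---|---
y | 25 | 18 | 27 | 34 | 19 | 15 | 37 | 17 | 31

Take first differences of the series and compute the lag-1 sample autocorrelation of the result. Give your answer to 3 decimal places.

-0.570

First differences Δy: -7, 9, 7, -15, -4, 22, -20, 14
Mean of differences = 0.7500
Numerator Σ(Δy_t−Δȳ)(Δy_{t+1}−Δȳ) = -852.8125
Denominator Σ(Δy_t−Δȳ)² = 1495.5000
r_1(Δy) = -852.8125 / 1495.5000 = -0.570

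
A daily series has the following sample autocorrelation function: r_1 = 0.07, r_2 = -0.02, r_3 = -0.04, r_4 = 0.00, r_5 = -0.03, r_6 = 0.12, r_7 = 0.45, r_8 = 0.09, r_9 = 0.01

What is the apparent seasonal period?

The largest autocorrelation is r_7 = 0.45; the remaining lags stay at or below 0.12.
The dominant spike at lag 7 indicates a seasonal period of 7.

7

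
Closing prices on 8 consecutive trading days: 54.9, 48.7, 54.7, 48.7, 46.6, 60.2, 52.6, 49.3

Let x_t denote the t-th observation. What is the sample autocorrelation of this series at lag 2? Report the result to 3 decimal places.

Mean x̄ = (54.9 + 48.7 + 54.7 + 48.7 + 46.6 + 60.2 + 52.6 + 49.3)/8 = 51.9625
Deviations from mean: 2.9375, -3.2625, 2.7375, -3.2625, -5.3625, 8.2375, 0.6375, -2.6625
Σ(x_t−x̄)(x_{t+2}−x̄) = (8.0414) + (10.6439) + (-14.6798) + (-26.8748) + (-3.4186) + (-21.9323) = -48.2203
Denominator Σ(x_t−x̄)² = 141.5188
r_2 = -48.2203 / 141.5188 = -0.341

-0.341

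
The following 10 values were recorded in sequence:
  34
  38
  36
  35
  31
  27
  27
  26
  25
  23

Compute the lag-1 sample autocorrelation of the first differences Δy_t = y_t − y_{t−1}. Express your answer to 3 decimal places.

-0.008

First differences Δy: 4, -2, -1, -4, -4, 0, -1, -1, -2
Mean of differences = -1.2222
Numerator Σ(Δy_t−Δȳ)(Δy_{t+1}−Δȳ) = -0.3827
Denominator Σ(Δy_t−Δȳ)² = 45.5556
r_1(Δy) = -0.3827 / 45.5556 = -0.008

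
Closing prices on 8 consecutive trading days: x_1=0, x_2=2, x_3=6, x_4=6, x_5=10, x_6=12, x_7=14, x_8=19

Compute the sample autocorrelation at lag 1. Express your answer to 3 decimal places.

Mean x̄ = (0 + 2 + 6 + 6 + 10 + 12 + 14 + 19)/8 = 8.6250
Deviations from mean: -8.6250, -6.6250, -2.6250, -2.6250, 1.3750, 3.3750, 5.3750, 10.3750
Σ(x_t−x̄)(x_{t+1}−x̄) = (57.1406) + (17.3906) + (6.8906) + (-3.6094) + (4.6406) + (18.1406) + (55.7656) = 156.3594
Denominator Σ(x_t−x̄)² = 281.8750
r_1 = 156.3594 / 281.8750 = 0.555

0.555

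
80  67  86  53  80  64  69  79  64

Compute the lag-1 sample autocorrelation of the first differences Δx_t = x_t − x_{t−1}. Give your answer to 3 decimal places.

-0.807

First differences Δx: -13, 19, -33, 27, -16, 5, 10, -15
Mean of differences = -2.0000
Numerator Σ(Δx_t−Δx̄)(Δx_{t+1}−Δx̄) = -2357.0000
Denominator Σ(Δx_t−Δx̄)² = 2922.0000
r_1(Δx) = -2357.0000 / 2922.0000 = -0.807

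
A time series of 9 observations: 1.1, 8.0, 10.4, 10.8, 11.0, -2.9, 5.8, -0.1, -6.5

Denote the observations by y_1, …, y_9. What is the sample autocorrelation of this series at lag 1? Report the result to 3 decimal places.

0.229

Mean ȳ = (1.1 + 8.0 + 10.4 + 10.8 + 11.0 − 2.9 + 5.8 − 0.1 − 6.5)/9 = 4.1778
Numerator Σ_{t=1}^{8}(y_t−ȳ)(y_{t+1}−ȳ) = 77.3717
Denominator Σ(y_t−ȳ)² = 338.2356
r_1 = 77.3717 / 338.2356 = 0.229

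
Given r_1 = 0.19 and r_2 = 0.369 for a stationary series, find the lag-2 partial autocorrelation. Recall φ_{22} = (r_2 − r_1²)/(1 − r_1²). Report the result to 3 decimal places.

φ_{22} = (r_2 − r_1²) / (1 − r_1²)
r_1² = (0.19)² = 0.0361
Numerator = 0.369 − 0.0361 = 0.3329; denominator = 1 − 0.0361 = 0.9639
φ_{22} = 0.3329 / 0.9639 = 0.345

0.345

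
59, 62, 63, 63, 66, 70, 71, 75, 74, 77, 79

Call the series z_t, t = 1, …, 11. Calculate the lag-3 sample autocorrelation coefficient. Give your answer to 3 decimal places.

Mean z̄ = (59 + 62 + 63 + 63 + 66 + 70 + 71 + 75 + 74 + 77 + 79)/11 = 69.0000
Numerator Σ_{t=1}^{8}(z_t−z̄)(z_{t+3}−z̄) = 126.0000
Denominator Σ(z_t−z̄)² = 460.0000
r_3 = 126.0000 / 460.0000 = 0.274

0.274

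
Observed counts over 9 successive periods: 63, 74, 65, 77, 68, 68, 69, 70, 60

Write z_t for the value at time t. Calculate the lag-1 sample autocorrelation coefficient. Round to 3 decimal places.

-0.421

Mean z̄ = (63 + 74 + 65 + 77 + 68 + 68 + 69 + 70 + 60)/9 = 68.2222
Numerator Σ_{t=1}^{8}(z_t−z̄)(z_{t+1}−z̄) = -92.3827
Denominator Σ(z_t−z̄)² = 219.5556
r_1 = -92.3827 / 219.5556 = -0.421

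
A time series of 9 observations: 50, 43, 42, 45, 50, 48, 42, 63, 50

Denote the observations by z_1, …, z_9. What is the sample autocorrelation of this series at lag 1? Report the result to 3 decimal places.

Mean z̄ = (50 + 43 + 42 + 45 + 50 + 48 + 42 + 63 + 50)/9 = 48.1111
Numerator Σ_{t=1}^{8}(z_t−z̄)(z_{t+1}−z̄) = -27.6790
Denominator Σ(z_t−z̄)² = 342.8889
r_1 = -27.6790 / 342.8889 = -0.081

-0.081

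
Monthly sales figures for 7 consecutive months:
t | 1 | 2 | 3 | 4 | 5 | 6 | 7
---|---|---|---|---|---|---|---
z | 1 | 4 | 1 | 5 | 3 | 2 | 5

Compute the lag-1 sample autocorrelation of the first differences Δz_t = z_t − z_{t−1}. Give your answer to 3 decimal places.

First differences Δz: 3, -3, 4, -2, -1, 3
Mean of differences = 0.6667
Numerator Σ(Δz_t−Δz̄)(Δz_{t+1}−Δz̄) = -29.1111
Denominator Σ(Δz_t−Δz̄)² = 45.3333
r_1(Δz) = -29.1111 / 45.3333 = -0.642

-0.642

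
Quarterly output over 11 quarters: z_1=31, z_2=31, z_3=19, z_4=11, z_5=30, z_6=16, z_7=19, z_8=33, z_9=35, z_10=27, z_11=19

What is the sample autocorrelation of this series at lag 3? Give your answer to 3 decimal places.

-0.050

Mean z̄ = (31 + 31 + 19 + 11 + 30 + 16 + 19 + 33 + 35 + 27 + 19)/11 = 24.6364
Numerator Σ_{t=1}^{8}(z_t−z̄)(z_{t+3}−z̄) = -32.2149
Denominator Σ(z_t−z̄)² = 648.5455
r_3 = -32.2149 / 648.5455 = -0.050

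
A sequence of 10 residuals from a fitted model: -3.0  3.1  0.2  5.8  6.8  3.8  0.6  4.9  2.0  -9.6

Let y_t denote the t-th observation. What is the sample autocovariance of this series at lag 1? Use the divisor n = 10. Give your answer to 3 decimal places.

Mean ȳ = (-3.0 + 3.1 + 0.2 + 5.8 + 6.8 + 3.8 + 0.6 + 4.9 + 2.0 − 9.6)/10 = 1.4600
Σ_{t=1}^{9}(y_t−ȳ)(y_{t+1}−ȳ) = 11.7364
γ_1 = 11.7364 / 10 = 1.174

1.174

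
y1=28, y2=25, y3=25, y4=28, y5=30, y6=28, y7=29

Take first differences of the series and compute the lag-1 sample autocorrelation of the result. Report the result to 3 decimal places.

First differences Δy: -3, 0, 3, 2, -2, 1
Mean of differences = 0.1667
Numerator Σ(Δy_t−Δȳ)(Δy_{t+1}−Δȳ) = -0.5278
Denominator Σ(Δy_t−Δȳ)² = 26.8333
r_1(Δy) = -0.5278 / 26.8333 = -0.020

-0.020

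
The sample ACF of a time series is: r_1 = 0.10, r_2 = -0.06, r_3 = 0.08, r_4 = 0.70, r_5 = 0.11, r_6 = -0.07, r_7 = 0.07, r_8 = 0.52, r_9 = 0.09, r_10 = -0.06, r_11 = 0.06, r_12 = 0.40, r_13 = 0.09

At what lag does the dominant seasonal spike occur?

The largest autocorrelation is r_4 = 0.70, with weaker echoes at lags 8 (0.52) and 12 (0.40); the remaining lags stay at or below 0.11.
The dominant spike at lag 4 indicates a seasonal period of 4.

4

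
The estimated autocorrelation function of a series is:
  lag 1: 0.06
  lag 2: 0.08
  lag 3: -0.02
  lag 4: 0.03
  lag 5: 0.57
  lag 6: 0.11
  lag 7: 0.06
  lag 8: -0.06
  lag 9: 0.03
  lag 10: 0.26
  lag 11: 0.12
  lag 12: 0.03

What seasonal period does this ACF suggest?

5

The largest autocorrelation is r_5 = 0.57, with a weaker echo at lag 10 (0.26); the remaining lags stay at or below 0.12.
The dominant spike at lag 5 indicates a seasonal period of 5.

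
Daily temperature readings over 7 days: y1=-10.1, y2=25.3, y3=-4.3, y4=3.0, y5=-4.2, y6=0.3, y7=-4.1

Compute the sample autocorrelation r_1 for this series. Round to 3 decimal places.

Mean ȳ = (-10.1 + 25.3 − 4.3 + 3.0 − 4.2 + 0.3 − 4.1)/7 = 0.8429
Σ(y_t−ȳ)(y_{t+1}−ȳ) = (-267.6310) + (-125.7796) + (-11.0939) + (-10.8782) + (2.7376) + (2.6833) = -409.9618
Denominator Σ(y_t−ȳ)² = 799.1571
r_1 = -409.9618 / 799.1571 = -0.513

-0.513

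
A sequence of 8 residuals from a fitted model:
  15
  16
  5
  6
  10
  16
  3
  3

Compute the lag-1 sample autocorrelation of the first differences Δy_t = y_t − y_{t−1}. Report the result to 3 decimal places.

First differences Δy: 1, -11, 1, 4, 6, -13, 0
Mean of differences = -1.7143
Numerator Σ(Δy_t−Δȳ)(Δy_{t+1}−Δȳ) = -97.2245
Denominator Σ(Δy_t−Δȳ)² = 323.4286
r_1(Δy) = -97.2245 / 323.4286 = -0.301

-0.301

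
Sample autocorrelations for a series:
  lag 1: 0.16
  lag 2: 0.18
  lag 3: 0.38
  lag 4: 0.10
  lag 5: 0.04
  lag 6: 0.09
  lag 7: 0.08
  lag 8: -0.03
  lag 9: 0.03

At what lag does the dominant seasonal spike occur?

3

The largest autocorrelation is r_3 = 0.38; the remaining lags stay at or below 0.18.
The dominant spike at lag 3 indicates a seasonal period of 3.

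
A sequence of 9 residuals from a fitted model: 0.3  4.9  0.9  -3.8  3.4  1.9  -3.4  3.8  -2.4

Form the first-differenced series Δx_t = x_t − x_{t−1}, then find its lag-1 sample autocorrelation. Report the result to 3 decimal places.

First differences Δx: 4.6, -4.0, -4.7, 7.2, -1.5, -5.3, 7.2, -6.2
Mean of differences = -0.3375
Numerator Σ(Δx_t−Δx̄)(Δx_{t+1}−Δx̄) = -119.5752
Denominator Σ(Δx_t−Δx̄)² = 230.7988
r_1(Δx) = -119.5752 / 230.7988 = -0.518

-0.518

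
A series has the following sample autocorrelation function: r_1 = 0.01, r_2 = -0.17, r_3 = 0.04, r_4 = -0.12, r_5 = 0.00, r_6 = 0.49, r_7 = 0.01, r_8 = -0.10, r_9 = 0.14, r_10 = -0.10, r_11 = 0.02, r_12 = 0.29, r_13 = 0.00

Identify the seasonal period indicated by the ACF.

The largest autocorrelation is r_6 = 0.49, with a weaker echo at lag 12 (0.29); the remaining lags stay at or below 0.14.
The dominant spike at lag 6 indicates a seasonal period of 6.

6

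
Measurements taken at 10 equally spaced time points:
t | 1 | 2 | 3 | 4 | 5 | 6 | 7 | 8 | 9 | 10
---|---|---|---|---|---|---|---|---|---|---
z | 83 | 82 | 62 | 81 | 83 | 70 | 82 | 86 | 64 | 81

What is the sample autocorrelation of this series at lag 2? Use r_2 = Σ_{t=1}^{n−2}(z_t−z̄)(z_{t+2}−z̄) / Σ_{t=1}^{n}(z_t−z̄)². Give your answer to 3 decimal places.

-0.371

Mean z̄ = (83 + 82 + 62 + 81 + 83 + 70 + 82 + 86 + 64 + 81)/10 = 77.4000
Numerator Σ_{t=1}^{8}(z_t−z̄)(z_{t+2}−z̄) = -251.1200
Denominator Σ(z_t−z̄)² = 676.4000
r_2 = -251.1200 / 676.4000 = -0.371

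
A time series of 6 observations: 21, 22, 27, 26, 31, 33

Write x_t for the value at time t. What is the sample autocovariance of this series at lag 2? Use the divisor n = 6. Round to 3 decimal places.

Mean x̄ = (21 + 22 + 27 + 26 + 31 + 33)/6 = 26.6667
Deviations: -5.6667, -4.6667, 0.3333, -0.6667, 4.3333, 6.3333
Σ_{t=1}^{4}(x_t−x̄)(x_{t+2}−x̄) = -1.5556
γ_2 = -1.5556 / 6 = -0.259

-0.259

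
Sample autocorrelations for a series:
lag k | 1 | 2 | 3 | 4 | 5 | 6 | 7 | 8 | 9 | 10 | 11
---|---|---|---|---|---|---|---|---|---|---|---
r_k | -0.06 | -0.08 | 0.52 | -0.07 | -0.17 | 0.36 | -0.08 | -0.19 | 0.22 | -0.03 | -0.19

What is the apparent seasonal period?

3

The largest autocorrelation is r_3 = 0.52, with weaker echoes at lags 6 (0.36) and 9 (0.22); the remaining lags stay at or below -0.03.
The dominant spike at lag 3 indicates a seasonal period of 3.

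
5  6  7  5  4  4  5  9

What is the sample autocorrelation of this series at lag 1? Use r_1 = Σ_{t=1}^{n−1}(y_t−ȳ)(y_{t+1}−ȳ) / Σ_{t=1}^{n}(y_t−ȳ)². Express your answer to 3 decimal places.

Mean ȳ = (5 + 6 + 7 + 5 + 4 + 4 + 5 + 9)/8 = 5.6250
Deviations from mean: -0.6250, 0.3750, 1.3750, -0.6250, -1.6250, -1.6250, -0.6250, 3.3750
Σ(y_t−ȳ)(y_{t+1}−ȳ) = (-0.2344) + (0.5156) + (-0.8594) + (1.0156) + (2.6406) + (1.0156) + (-2.1094) = 1.9844
Denominator Σ(y_t−ȳ)² = 19.8750
r_1 = 1.9844 / 19.8750 = 0.100

0.100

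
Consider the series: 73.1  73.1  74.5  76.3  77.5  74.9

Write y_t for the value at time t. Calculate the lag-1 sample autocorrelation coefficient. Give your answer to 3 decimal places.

0.458

Mean ȳ = (73.1 + 73.1 + 74.5 + 76.3 + 77.5 + 74.9)/6 = 74.9000
Deviations from mean: -1.8000, -1.8000, -0.4000, 1.4000, 2.6000, 0.0000
Σ(y_t−ȳ)(y_{t+1}−ȳ) = (3.2400) + (0.7200) + (-0.5600) + (3.6400) + (0.0000) = 7.0400
Denominator Σ(y_t−ȳ)² = 15.3600
r_1 = 7.0400 / 15.3600 = 0.458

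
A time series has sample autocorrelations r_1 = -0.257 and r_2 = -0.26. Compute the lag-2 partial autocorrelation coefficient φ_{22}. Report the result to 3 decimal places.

φ_{22} = (r_2 − r_1²) / (1 − r_1²)
r_1² = (-0.257)² = 0.066049
Numerator = -0.26 − 0.0660 = -0.3260; denominator = 1 − 0.0660 = 0.9340
φ_{22} = -0.3260 / 0.9340 = -0.349

-0.349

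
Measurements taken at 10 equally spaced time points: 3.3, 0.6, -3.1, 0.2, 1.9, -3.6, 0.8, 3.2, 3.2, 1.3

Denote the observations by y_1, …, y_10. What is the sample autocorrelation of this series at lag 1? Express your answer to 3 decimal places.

0.074

Mean ȳ = (3.3 + 0.6 − 3.1 + 0.2 + 1.9 − 3.6 + 0.8 + 3.2 + 3.2 + 1.3)/10 = 0.7800
Numerator Σ_{t=1}^{9}(y_t−ȳ)(y_{t+1}−ȳ) = 4.0156
Denominator Σ(y_t−ȳ)² = 54.1960
r_1 = 4.0156 / 54.1960 = 0.074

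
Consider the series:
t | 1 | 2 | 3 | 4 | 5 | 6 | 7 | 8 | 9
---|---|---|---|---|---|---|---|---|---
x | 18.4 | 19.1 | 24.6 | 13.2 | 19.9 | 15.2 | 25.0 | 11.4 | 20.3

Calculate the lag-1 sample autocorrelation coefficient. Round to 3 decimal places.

-0.694

Mean x̄ = (18.4 + 19.1 + 24.6 + 13.2 + 19.9 + 15.2 + 25.0 + 11.4 + 20.3)/9 = 18.5667
Numerator Σ_{t=1}^{8}(x_t−x̄)(x_{t+1}−x̄) = -121.0811
Denominator Σ(x_t−x̄)² = 174.3800
r_1 = -121.0811 / 174.3800 = -0.694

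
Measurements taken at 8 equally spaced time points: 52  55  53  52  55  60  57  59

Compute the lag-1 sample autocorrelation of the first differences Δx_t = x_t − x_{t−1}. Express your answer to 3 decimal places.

First differences Δx: 3, -2, -1, 3, 5, -3, 2
Mean of differences = 1.0000
Numerator Σ(Δx_t−Δx̄)(Δx_{t+1}−Δx̄) = -16.0000
Denominator Σ(Δx_t−Δx̄)² = 54.0000
r_1(Δx) = -16.0000 / 54.0000 = -0.296

-0.296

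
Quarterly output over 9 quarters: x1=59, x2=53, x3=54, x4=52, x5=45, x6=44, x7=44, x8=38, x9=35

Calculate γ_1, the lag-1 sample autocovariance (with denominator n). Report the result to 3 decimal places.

32.097

Mean x̄ = (59 + 53 + 54 + 52 + 45 + 44 + 44 + 38 + 35)/9 = 47.1111
Σ_{t=1}^{8}(x_t−x̄)(x_{t+1}−x̄) = 288.8765
γ_1 = 288.8765 / 9 = 32.097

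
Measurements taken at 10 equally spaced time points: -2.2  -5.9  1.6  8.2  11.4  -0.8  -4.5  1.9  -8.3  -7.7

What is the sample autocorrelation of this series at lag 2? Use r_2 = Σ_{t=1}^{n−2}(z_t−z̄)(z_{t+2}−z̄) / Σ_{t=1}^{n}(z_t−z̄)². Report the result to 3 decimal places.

-0.154

Mean z̄ = (-2.2 − 5.9 + 1.6 + 8.2 + 11.4 − 0.8 − 4.5 + 1.9 − 8.3 − 7.7)/10 = -0.6300
Numerator Σ_{t=1}^{8}(z_t−z̄)(z_{t+2}−z̄) = -59.8998
Denominator Σ(z_t−z̄)² = 388.1210
r_2 = -59.8998 / 388.1210 = -0.154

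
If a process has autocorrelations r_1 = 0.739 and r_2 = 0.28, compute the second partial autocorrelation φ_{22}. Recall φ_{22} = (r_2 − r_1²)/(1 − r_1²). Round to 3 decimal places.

φ_{22} = (r_2 − r_1²) / (1 − r_1²)
r_1² = (0.739)² = 0.546121
Numerator = 0.28 − 0.5461 = -0.2661; denominator = 1 − 0.5461 = 0.4539
φ_{22} = -0.2661 / 0.4539 = -0.586

-0.586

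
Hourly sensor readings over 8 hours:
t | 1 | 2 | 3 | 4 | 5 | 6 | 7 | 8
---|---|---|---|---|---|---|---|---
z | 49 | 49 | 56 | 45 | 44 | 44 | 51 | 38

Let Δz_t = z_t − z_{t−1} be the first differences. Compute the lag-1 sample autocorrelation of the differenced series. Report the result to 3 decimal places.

First differences Δz: 0, 7, -11, -1, 0, 7, -13
Mean of differences = -1.5714
Numerator Σ(Δz_t−Δz̄)(Δz_{t+1}−Δz̄) = -156.3265
Denominator Σ(Δz_t−Δz̄)² = 371.7143
r_1(Δz) = -156.3265 / 371.7143 = -0.421

-0.421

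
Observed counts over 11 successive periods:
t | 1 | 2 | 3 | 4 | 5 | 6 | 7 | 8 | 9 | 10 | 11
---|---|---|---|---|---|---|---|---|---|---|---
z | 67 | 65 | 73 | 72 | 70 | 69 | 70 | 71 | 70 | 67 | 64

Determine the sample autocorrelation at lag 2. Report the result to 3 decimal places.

-0.271

Mean z̄ = (67 + 65 + 73 + 72 + 70 + 69 + 70 + 71 + 70 + 67 + 64)/11 = 68.9091
Numerator Σ_{t=1}^{9}(z_t−z̄)(z_{t+2}−z̄) = -21.9256
Denominator Σ(z_t−z̄)² = 80.9091
r_2 = -21.9256 / 80.9091 = -0.271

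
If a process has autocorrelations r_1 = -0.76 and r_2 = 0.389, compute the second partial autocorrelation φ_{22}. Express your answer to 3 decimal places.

-0.446

φ_{22} = (r_2 − r_1²) / (1 − r_1²)
r_1² = (-0.76)² = 0.5776
Numerator = 0.389 − 0.5776 = -0.1886; denominator = 1 − 0.5776 = 0.4224
φ_{22} = -0.1886 / 0.4224 = -0.446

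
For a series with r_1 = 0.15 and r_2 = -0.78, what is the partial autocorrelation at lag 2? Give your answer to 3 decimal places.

-0.821

φ_{22} = (r_2 − r_1²) / (1 − r_1²)
r_1² = (0.15)² = 0.0225
Numerator = -0.78 − 0.0225 = -0.8025; denominator = 1 − 0.0225 = 0.9775
φ_{22} = -0.8025 / 0.9775 = -0.821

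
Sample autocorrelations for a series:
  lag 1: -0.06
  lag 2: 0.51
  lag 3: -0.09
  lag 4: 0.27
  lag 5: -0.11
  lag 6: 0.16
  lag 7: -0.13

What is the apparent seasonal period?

The largest autocorrelation is r_2 = 0.51, with weaker echoes at lags 4 (0.27) and 6 (0.16); the remaining lags stay at or below -0.06.
The dominant spike at lag 2 indicates a seasonal period of 2.

2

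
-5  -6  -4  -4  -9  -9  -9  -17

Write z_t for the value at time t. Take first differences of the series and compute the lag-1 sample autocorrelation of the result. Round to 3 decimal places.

First differences Δz: -1, 2, 0, -5, 0, 0, -8
Mean of differences = -1.7143
Numerator Σ(Δz_t−Δz̄)(Δz_{t+1}−Δz̄) = -10.0816
Denominator Σ(Δz_t−Δz̄)² = 73.4286
r_1(Δz) = -10.0816 / 73.4286 = -0.137

-0.137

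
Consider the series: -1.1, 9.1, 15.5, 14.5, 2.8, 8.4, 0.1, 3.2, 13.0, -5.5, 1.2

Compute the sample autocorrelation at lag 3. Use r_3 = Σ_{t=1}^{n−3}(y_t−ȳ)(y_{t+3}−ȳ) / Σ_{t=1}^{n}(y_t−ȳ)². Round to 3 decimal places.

Mean ȳ = (-1.1 + 9.1 + 15.5 + 14.5 + 2.8 + 8.4 + 0.1 + 3.2 + 13.0 − 5.5 + 1.2)/11 = 5.5636
Numerator Σ_{t=1}^{8}(y_t−ȳ)(y_{t+3}−ȳ) = 8.4224
Denominator Σ(y_t−ȳ)² = 483.3655
r_3 = 8.4224 / 483.3655 = 0.017

0.017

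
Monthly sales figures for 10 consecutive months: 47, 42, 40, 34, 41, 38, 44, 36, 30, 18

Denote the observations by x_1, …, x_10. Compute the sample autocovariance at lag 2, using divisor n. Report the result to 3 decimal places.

2.100

Mean x̄ = (47 + 42 + 40 + 34 + 41 + 38 + 44 + 36 + 30 + 18)/10 = 37.0000
Σ_{t=1}^{8}(x_t−x̄)(x_{t+2}−x̄) = 21.0000
γ_2 = 21.0000 / 10 = 2.100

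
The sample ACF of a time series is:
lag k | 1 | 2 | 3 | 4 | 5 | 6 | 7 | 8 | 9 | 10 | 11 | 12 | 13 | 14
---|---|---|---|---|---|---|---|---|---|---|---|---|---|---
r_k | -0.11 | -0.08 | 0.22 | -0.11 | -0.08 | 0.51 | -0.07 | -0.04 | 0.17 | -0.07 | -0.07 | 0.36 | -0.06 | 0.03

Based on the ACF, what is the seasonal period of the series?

The largest autocorrelation is r_6 = 0.51, with a weaker echo at lag 12 (0.36); the remaining lags stay at or below 0.22.
The dominant spike at lag 6 indicates a seasonal period of 6.

6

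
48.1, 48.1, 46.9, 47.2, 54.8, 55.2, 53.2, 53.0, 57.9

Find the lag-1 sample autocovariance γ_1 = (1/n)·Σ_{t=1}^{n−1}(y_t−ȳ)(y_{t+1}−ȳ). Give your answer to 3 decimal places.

7.071

Mean ȳ = (48.1 + 48.1 + 46.9 + 47.2 + 54.8 + 55.2 + 53.2 + 53.0 + 57.9)/9 = 51.6000
Σ_{t=1}^{8}(y_t−ȳ)(y_{t+1}−ȳ) = 63.6400
γ_1 = 63.6400 / 9 = 7.071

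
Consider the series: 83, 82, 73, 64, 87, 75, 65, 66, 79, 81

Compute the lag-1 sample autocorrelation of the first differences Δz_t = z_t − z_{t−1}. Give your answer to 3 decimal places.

-0.221

First differences Δz: -1, -9, -9, 23, -12, -10, 1, 13, 2
Mean of differences = -0.2222
Numerator Σ(Δz_t−Δz̄)(Δz_{t+1}−Δz̄) = -244.7160
Denominator Σ(Δz_t−Δz̄)² = 1109.5556
r_1(Δz) = -244.7160 / 1109.5556 = -0.221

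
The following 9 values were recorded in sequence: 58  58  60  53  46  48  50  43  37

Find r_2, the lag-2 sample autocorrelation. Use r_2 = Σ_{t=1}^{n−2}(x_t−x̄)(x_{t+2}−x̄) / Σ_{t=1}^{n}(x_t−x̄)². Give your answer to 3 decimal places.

0.147

Mean x̄ = (58 + 58 + 60 + 53 + 46 + 48 + 50 + 43 + 37)/9 = 50.3333
Numerator Σ_{t=1}^{7}(x_t−x̄)(x_{t+2}−x̄) = 69.4444
Denominator Σ(x_t−x̄)² = 474.0000
r_2 = 69.4444 / 474.0000 = 0.147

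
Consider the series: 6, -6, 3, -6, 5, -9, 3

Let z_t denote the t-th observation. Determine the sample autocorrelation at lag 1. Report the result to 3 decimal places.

-0.791

Mean z̄ = (6 − 6 + 3 − 6 + 5 − 9 + 3)/7 = -0.5714
Deviations from mean: 6.5714, -5.4286, 3.5714, -5.4286, 5.5714, -8.4286, 3.5714
Σ(z_t−z̄)(z_{t+1}−z̄) = (-35.6735) + (-19.3878) + (-19.3878) + (-30.2449) + (-46.9592) + (-30.1020) = -181.7551
Denominator Σ(z_t−z̄)² = 229.7143
r_1 = -181.7551 / 229.7143 = -0.791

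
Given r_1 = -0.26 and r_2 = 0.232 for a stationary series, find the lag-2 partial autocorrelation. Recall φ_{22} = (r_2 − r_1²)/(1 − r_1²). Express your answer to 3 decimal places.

φ_{22} = (r_2 − r_1²) / (1 − r_1²)
r_1² = (-0.26)² = 0.0676
Numerator = 0.232 − 0.0676 = 0.1644; denominator = 1 − 0.0676 = 0.9324
φ_{22} = 0.1644 / 0.9324 = 0.176

0.176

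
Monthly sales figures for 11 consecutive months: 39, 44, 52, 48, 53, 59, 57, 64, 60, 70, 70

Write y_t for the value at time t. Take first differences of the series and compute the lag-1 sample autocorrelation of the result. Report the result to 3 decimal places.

First differences Δy: 5, 8, -4, 5, 6, -2, 7, -4, 10, 0
Mean of differences = 3.1000
Numerator Σ(Δy_t−Δȳ)(Δy_{t+1}−Δȳ) = -166.2100
Denominator Σ(Δy_t−Δȳ)² = 238.9000
r_1(Δy) = -166.2100 / 238.9000 = -0.696

-0.696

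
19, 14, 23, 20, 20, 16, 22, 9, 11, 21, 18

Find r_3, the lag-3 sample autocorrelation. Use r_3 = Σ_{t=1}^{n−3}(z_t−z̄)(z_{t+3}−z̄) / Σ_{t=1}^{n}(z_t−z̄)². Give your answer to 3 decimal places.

Mean z̄ = (19 + 14 + 23 + 20 + 20 + 16 + 22 + 9 + 11 + 21 + 18)/11 = 17.5455
Numerator Σ_{t=1}^{8}(z_t−z̄)(z_{t+3}−z̄) = -1.9835
Denominator Σ(z_t−z̄)² = 206.7273
r_3 = -1.9835 / 206.7273 = -0.010

-0.010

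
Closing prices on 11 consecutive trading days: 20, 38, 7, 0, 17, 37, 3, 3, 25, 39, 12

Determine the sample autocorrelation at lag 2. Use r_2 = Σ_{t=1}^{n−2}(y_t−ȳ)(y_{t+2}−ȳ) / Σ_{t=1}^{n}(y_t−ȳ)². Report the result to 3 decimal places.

-0.657

Mean ȳ = (20 + 38 + 7 + 0 + 17 + 37 + 3 + 3 + 25 + 39 + 12)/11 = 18.2727
Numerator Σ_{t=1}^{9}(y_t−ȳ)(y_{t+2}−ȳ) = -1435.8760
Denominator Σ(y_t−ȳ)² = 2186.1818
r_2 = -1435.8760 / 2186.1818 = -0.657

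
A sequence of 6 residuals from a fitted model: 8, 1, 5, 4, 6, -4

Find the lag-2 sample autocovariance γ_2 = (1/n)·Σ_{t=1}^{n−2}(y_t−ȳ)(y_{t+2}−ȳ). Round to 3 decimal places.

0.963

Mean ȳ = (8 + 1 + 5 + 4 + 6 − 4)/6 = 3.3333
Deviations: 4.6667, -2.3333, 1.6667, 0.6667, 2.6667, -7.3333
Σ_{t=1}^{4}(y_t−ȳ)(y_{t+2}−ȳ) = 5.7778
γ_2 = 5.7778 / 6 = 0.963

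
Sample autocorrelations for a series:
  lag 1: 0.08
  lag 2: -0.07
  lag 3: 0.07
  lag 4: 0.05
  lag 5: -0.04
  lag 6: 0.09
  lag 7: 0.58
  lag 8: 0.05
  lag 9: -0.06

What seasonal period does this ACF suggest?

7

The largest autocorrelation is r_7 = 0.58; the remaining lags stay at or below 0.09.
The dominant spike at lag 7 indicates a seasonal period of 7.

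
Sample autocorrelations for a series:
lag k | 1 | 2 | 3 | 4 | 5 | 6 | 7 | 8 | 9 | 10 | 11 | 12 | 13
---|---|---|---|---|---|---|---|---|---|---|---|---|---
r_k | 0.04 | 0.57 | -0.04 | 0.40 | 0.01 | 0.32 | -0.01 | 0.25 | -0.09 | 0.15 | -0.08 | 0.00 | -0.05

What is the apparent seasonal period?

2

The largest autocorrelation is r_2 = 0.57, with weaker echoes at lags 4 (0.40), 6 (0.32), 8 (0.25) and 10 (0.15); the remaining lags stay at or below 0.04.
The dominant spike at lag 2 indicates a seasonal period of 2.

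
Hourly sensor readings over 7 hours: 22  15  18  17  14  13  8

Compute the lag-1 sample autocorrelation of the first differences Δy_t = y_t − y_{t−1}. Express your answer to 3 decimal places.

-0.377

First differences Δy: -7, 3, -1, -3, -1, -5
Mean of differences = -2.3333
Numerator Σ(Δy_t−Δȳ)(Δy_{t+1}−Δȳ) = -23.1111
Denominator Σ(Δy_t−Δȳ)² = 61.3333
r_1(Δy) = -23.1111 / 61.3333 = -0.377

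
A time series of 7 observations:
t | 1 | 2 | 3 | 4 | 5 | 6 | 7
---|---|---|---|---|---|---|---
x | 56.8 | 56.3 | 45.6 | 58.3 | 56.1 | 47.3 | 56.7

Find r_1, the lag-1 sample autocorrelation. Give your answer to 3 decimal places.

Mean x̄ = (56.8 + 56.3 + 45.6 + 58.3 + 56.1 + 47.3 + 56.7)/7 = 53.8714
Deviations from mean: 2.9286, 2.4286, -8.2714, 4.4286, 2.2286, -6.5714, 2.8286
Σ(x_t−x̄)(x_{t+1}−x̄) = (7.1122) + (-20.0878) + (-36.6306) + (9.8694) + (-14.6449) + (-18.5878) = -72.9694
Denominator Σ(x_t−x̄)² = 158.6543
r_1 = -72.9694 / 158.6543 = -0.460

-0.460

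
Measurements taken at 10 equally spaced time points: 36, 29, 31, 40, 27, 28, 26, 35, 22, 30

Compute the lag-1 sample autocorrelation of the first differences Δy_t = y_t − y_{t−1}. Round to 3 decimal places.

First differences Δy: -7, 2, 9, -13, 1, -2, 9, -13, 8
Mean of differences = -0.6667
Numerator Σ(Δy_t−Δȳ)(Δy_{t+1}−Δȳ) = -372.1111
Denominator Σ(Δy_t−Δȳ)² = 618.0000
r_1(Δy) = -372.1111 / 618.0000 = -0.602

-0.602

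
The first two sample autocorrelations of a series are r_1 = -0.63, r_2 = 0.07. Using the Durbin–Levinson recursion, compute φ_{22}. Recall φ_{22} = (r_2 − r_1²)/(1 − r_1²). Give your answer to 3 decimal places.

φ_{22} = (r_2 − r_1²) / (1 − r_1²)
r_1² = (-0.63)² = 0.3969
Numerator = 0.07 − 0.3969 = -0.3269; denominator = 1 − 0.3969 = 0.6031
φ_{22} = -0.3269 / 0.6031 = -0.542

-0.542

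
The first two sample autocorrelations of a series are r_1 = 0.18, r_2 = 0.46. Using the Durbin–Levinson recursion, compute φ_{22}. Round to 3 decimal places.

0.442

φ_{22} = (r_2 − r_1²) / (1 − r_1²)
r_1² = (0.18)² = 0.0324
Numerator = 0.46 − 0.0324 = 0.4276; denominator = 1 − 0.0324 = 0.9676
φ_{22} = 0.4276 / 0.9676 = 0.442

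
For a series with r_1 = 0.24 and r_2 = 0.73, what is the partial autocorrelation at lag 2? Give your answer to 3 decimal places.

0.713

φ_{22} = (r_2 − r_1²) / (1 − r_1²)
r_1² = (0.24)² = 0.0576
Numerator = 0.73 − 0.0576 = 0.6724; denominator = 1 − 0.0576 = 0.9424
φ_{22} = 0.6724 / 0.9424 = 0.713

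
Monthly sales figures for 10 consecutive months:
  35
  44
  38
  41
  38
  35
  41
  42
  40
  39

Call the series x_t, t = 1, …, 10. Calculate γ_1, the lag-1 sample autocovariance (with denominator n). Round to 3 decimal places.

-2.619

Mean x̄ = (35 + 44 + 38 + 41 + 38 + 35 + 41 + 42 + 40 + 39)/10 = 39.3000
Σ_{t=1}^{9}(x_t−x̄)(x_{t+1}−x̄) = -26.1900
γ_1 = -26.1900 / 10 = -2.619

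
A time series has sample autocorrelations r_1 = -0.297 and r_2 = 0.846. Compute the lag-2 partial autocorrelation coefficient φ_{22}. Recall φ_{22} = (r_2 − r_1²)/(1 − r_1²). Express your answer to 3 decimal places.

φ_{22} = (r_2 − r_1²) / (1 − r_1²)
r_1² = (-0.297)² = 0.088209
Numerator = 0.846 − 0.0882 = 0.7578; denominator = 1 − 0.0882 = 0.9118
φ_{22} = 0.7578 / 0.9118 = 0.831

0.831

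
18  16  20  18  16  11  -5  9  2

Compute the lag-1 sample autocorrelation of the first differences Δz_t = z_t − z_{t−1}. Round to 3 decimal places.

-0.502

First differences Δz: -2, 4, -2, -2, -5, -16, 14, -7
Mean of differences = -2.0000
Numerator Σ(Δz_t−Δz̄)(Δz_{t+1}−Δz̄) = -262.0000
Denominator Σ(Δz_t−Δz̄)² = 522.0000
r_1(Δz) = -262.0000 / 522.0000 = -0.502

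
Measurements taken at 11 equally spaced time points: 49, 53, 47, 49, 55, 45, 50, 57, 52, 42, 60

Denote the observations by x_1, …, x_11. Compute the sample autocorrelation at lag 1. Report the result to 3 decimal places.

Mean x̄ = (49 + 53 + 47 + 49 + 55 + 45 + 50 + 57 + 52 + 42 + 60)/11 = 50.8182
Numerator Σ_{t=1}^{10}(x_t−x̄)(x_{t+1}−x̄) = -121.6694
Denominator Σ(x_t−x̄)² = 279.6364
r_1 = -121.6694 / 279.6364 = -0.435

-0.435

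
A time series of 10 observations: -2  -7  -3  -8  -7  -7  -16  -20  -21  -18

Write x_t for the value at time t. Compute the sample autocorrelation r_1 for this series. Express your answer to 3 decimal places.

0.668

Mean x̄ = (-2 − 7 − 3 − 8 − 7 − 7 − 16 − 20 − 21 − 18)/10 = -10.9000
Numerator Σ_{t=1}^{9}(x_t−x̄)(x_{t+1}−x̄) = 305.0900
Denominator Σ(x_t−x̄)² = 456.9000
r_1 = 305.0900 / 456.9000 = 0.668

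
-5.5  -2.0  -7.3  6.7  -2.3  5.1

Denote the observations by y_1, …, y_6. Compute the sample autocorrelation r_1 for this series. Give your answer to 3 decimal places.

Mean ȳ = (-5.5 − 2.0 − 7.3 + 6.7 − 2.3 + 5.1)/6 = -0.8833
Deviations from mean: -4.6167, -1.1167, -6.4167, 7.5833, -1.4167, 5.9833
Numerator Σ_{t=1}^{5}(y_t−ȳ)(y_{t+1}−ȳ) = -55.5586
Denominator Σ(y_t−ȳ)² = 159.0483
r_1 = -55.5586 / 159.0483 = -0.349

-0.349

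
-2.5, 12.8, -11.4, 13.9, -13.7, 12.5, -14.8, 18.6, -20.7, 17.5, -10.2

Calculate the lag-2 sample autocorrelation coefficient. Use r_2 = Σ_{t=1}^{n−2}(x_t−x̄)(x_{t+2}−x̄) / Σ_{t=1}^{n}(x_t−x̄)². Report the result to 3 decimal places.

Mean x̄ = (-2.5 + 12.8 − 11.4 + 13.9 − 13.7 + 12.5 − 14.8 + 18.6 − 20.7 + 17.5 − 10.2)/11 = 0.1818
Numerator Σ_{t=1}^{9}(x_t−x̄)(x_{t+2}−x̄) = 1817.3802
Denominator Σ(x_t−x̄)² = 2240.6164
r_2 = 1817.3802 / 2240.6164 = 0.811

0.811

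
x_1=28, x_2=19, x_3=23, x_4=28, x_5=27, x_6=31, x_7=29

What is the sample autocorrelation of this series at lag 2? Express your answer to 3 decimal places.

-0.104

Mean x̄ = (28 + 19 + 23 + 28 + 27 + 31 + 29)/7 = 26.4286
Σ(x_t−x̄)(x_{t+2}−x̄) = (-5.3878) + (-11.6735) + (-1.9592) + (7.1837) + (1.4694) = -10.3673
Denominator Σ(x_t−x̄)² = 99.7143
r_2 = -10.3673 / 99.7143 = -0.104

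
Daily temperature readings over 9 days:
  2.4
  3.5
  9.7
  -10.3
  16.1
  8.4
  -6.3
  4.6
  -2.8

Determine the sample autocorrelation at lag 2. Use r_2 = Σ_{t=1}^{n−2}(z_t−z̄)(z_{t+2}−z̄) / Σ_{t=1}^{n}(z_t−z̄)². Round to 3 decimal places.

-0.098

Mean z̄ = (2.4 + 3.5 + 9.7 − 10.3 + 16.1 + 8.4 − 6.3 + 4.6 − 2.8)/9 = 2.8111
Σ(z_t−z̄)(z_{t+2}−z̄) = (-2.8321) + (-9.0321) + (91.5457) + (-73.2765) + (-121.0765) + (9.9979) + (51.1235) = -53.5502
Denominator Σ(z_t−z̄)² = 545.5289
r_2 = -53.5502 / 545.5289 = -0.098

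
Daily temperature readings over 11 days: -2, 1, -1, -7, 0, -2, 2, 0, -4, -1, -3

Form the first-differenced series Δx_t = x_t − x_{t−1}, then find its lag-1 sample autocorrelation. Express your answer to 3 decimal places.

First differences Δx: 3, -2, -6, 7, -2, 4, -2, -4, 3, -2
Mean of differences = -0.1000
Numerator Σ(Δx_t−Δx̄)(Δx_{t+1}−Δx̄) = -76.2100
Denominator Σ(Δx_t−Δx̄)² = 150.9000
r_1(Δx) = -76.2100 / 150.9000 = -0.505

-0.505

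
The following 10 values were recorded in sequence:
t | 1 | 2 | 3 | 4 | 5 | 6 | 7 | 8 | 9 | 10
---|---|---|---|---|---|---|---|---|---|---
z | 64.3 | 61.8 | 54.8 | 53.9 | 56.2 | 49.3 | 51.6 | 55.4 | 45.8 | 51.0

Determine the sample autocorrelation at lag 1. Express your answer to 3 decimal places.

0.355

Mean z̄ = (64.3 + 61.8 + 54.8 + 53.9 + 56.2 + 49.3 + 51.6 + 55.4 + 45.8 + 51.0)/10 = 54.4100
Numerator Σ_{t=1}^{9}(z_t−z̄)(z_{t+1}−z̄) = 98.1239
Denominator Σ(z_t−z̄)² = 276.7890
r_1 = 98.1239 / 276.7890 = 0.355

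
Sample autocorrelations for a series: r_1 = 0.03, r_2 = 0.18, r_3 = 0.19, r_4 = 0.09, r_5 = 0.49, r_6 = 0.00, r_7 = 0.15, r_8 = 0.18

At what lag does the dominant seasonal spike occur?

5

The largest autocorrelation is r_5 = 0.49; the remaining lags stay at or below 0.19.
The dominant spike at lag 5 indicates a seasonal period of 5.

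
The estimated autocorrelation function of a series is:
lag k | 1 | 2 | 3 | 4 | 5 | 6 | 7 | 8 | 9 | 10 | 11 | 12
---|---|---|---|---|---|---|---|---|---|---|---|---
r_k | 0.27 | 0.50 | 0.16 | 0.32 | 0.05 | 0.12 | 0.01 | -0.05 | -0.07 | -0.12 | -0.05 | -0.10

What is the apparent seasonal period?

The largest autocorrelation is r_2 = 0.50, with a weaker echo at lag 4 (0.32); the remaining lags stay at or below 0.27.
The dominant spike at lag 2 indicates a seasonal period of 2.

2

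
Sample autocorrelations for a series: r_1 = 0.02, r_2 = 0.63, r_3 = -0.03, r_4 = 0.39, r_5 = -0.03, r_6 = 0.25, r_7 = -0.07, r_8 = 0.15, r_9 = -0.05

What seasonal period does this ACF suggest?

The largest autocorrelation is r_2 = 0.63, with weaker echoes at lags 4 (0.39), 6 (0.25) and 8 (0.15); the remaining lags stay at or below 0.02.
The dominant spike at lag 2 indicates a seasonal period of 2.

2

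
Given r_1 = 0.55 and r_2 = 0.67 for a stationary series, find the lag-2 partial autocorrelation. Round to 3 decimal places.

φ_{22} = (r_2 − r_1²) / (1 − r_1²)
r_1² = (0.55)² = 0.3025
Numerator = 0.67 − 0.3025 = 0.3675; denominator = 1 − 0.3025 = 0.6975
φ_{22} = 0.3675 / 0.6975 = 0.527

0.527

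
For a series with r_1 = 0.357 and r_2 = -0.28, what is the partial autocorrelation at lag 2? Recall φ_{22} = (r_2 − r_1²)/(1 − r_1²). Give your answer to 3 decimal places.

-0.467

φ_{22} = (r_2 − r_1²) / (1 − r_1²)
r_1² = (0.357)² = 0.127449
Numerator = -0.28 − 0.1274 = -0.4074; denominator = 1 − 0.1274 = 0.8726
φ_{22} = -0.4074 / 0.8726 = -0.467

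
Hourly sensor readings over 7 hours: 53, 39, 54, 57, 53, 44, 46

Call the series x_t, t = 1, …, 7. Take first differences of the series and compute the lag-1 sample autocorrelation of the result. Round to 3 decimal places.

First differences Δx: -14, 15, 3, -4, -9, 2
Mean of differences = -1.1667
Numerator Σ(Δx_t−Δx̄)(Δx_{t+1}−Δx̄) = -154.5278
Denominator Σ(Δx_t−Δx̄)² = 522.8333
r_1(Δx) = -154.5278 / 522.8333 = -0.296

-0.296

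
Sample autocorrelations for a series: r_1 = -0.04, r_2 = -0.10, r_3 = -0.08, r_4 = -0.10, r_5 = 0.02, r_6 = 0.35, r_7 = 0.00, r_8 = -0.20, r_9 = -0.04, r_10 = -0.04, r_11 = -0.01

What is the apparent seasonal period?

The largest autocorrelation is r_6 = 0.35; the remaining lags stay at or below 0.02.
The dominant spike at lag 6 indicates a seasonal period of 6.

6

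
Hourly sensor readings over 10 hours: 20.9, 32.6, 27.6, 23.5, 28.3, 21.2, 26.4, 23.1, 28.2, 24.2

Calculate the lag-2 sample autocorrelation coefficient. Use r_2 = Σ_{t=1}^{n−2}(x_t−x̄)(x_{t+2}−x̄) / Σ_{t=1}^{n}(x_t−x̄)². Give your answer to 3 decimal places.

Mean x̄ = (20.9 + 32.6 + 27.6 + 23.5 + 28.3 + 21.2 + 26.4 + 23.1 + 28.2 + 24.2)/10 = 25.6000
Numerator Σ_{t=1}^{8}(x_t−x̄)(x_{t+2}−x̄) = 9.2800
Denominator Σ(x_t−x̄)² = 121.7600
r_2 = 9.2800 / 121.7600 = 0.076

0.076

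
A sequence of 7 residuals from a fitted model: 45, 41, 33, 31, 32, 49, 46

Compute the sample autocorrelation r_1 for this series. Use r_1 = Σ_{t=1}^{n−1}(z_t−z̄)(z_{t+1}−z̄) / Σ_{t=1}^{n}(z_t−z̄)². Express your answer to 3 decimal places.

0.324

Mean z̄ = (45 + 41 + 33 + 31 + 32 + 49 + 46)/7 = 39.5714
Deviations from mean: 5.4286, 1.4286, -6.5714, -8.5714, -7.5714, 9.4286, 6.4286
Σ(z_t−z̄)(z_{t+1}−z̄) = (7.7551) + (-9.3878) + (56.3265) + (64.8980) + (-71.3878) + (60.6122) = 108.8163
Denominator Σ(z_t−z̄)² = 335.7143
r_1 = 108.8163 / 335.7143 = 0.324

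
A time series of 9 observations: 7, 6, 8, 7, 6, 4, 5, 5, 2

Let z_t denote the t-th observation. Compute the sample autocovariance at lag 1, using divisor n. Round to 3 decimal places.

Mean z̄ = (7 + 6 + 8 + 7 + 6 + 4 + 5 + 5 + 2)/9 = 5.5556
Σ_{t=1}^{8}(z_t−z̄)(z_{t+1}−z̄) = 8.3580
γ_1 = 8.3580 / 9 = 0.929

0.929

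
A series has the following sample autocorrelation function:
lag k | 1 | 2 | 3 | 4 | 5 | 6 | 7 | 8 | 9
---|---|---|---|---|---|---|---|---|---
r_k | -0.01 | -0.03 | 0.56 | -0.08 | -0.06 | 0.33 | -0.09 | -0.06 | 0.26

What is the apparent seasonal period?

3

The largest autocorrelation is r_3 = 0.56, with weaker echoes at lags 6 (0.33) and 9 (0.26); the remaining lags stay at or below -0.01.
The dominant spike at lag 3 indicates a seasonal period of 3.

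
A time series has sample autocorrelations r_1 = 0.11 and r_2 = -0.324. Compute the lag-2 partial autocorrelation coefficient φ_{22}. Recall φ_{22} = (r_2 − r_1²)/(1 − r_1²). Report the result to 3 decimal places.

φ_{22} = (r_2 − r_1²) / (1 − r_1²)
r_1² = (0.11)² = 0.0121
Numerator = -0.324 − 0.0121 = -0.3361; denominator = 1 − 0.0121 = 0.9879
φ_{22} = -0.3361 / 0.9879 = -0.340

-0.340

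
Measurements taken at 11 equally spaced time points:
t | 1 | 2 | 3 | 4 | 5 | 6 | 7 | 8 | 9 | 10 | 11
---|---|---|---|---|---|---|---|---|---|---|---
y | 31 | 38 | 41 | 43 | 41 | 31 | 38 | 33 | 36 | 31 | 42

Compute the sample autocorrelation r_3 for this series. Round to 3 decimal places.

-0.391

Mean ȳ = (31 + 38 + 41 + 43 + 41 + 31 + 38 + 33 + 36 + 31 + 42)/11 = 36.8182
Numerator Σ_{t=1}^{8}(y_t−ȳ)(y_{t+3}−ȳ) = -85.9174
Denominator Σ(y_t−ȳ)² = 219.6364
r_3 = -85.9174 / 219.6364 = -0.391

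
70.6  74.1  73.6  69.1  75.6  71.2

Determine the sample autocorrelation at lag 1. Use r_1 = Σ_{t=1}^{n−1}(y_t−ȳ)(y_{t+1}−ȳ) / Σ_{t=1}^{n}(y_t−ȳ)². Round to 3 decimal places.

Mean ȳ = (70.6 + 74.1 + 73.6 + 69.1 + 75.6 + 71.2)/6 = 72.3667
Deviations from mean: -1.7667, 1.7333, 1.2333, -3.2667, 3.2333, -1.1667
Numerator Σ_{t=1}^{5}(y_t−ȳ)(y_{t+1}−ȳ) = -19.2878
Denominator Σ(y_t−ȳ)² = 30.1333
r_1 = -19.2878 / 30.1333 = -0.640

-0.640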